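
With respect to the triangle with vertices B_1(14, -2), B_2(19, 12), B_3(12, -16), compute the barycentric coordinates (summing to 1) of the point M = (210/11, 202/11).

(1, 8/11, -8/11)

Signed area of the reference triangle: [B_1B_2B_3] = ½·(14·(12−(-16)) + 19·(-16−(-2)) + 12·(-2−12)) = ½·(392 − 266 − 168) = -21.
[MB_2B_3] = ½·((210/11)·(12−(-16)) + 19·(-16−(202/11)) + 12·(202/11−12)) = ½·(5880/11 − 7182/11 + 840/11) = -21, so the B_1-coordinate is (-21)/(-21) = 1.
[B_1MB_3] = ½·(14·(202/11−(-16)) + (210/11)·(-16−(-2)) + 12·(-2−(202/11))) = ½·(5292/11 − 2940/11 − 2688/11) = -168/11, so the B_2-coordinate is 8/11.
[B_1B_2M] = ½·(14·(12−(202/11)) + 19·(202/11−(-2)) + (210/11)·(-2−12)) = ½·(-980/11 + 4256/11 − 2940/11) = 168/11, so the B_3-coordinate is -8/11.
Check: 1 + 8/11 − 8/11 = 1.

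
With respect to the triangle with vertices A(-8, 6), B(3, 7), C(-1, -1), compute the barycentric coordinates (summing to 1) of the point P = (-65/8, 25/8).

(7/8, -1/4, 3/8)

Signed area of the reference triangle: [ABC] = ½·((-8)·(7−(-1)) + 3·(-1−6) + (-1)·(6−7)) = ½·(-64 − 21 + 1) = -42.
[PBC] = ½·((-65/8)·(7−(-1)) + 3·(-1−(25/8)) + (-1)·(25/8−7)) = ½·(-65 − 99/8 + 31/8) = -147/4, so the A-coordinate is (-147/4)/(-42) = 7/8.
[APC] = ½·((-8)·(25/8−(-1)) + (-65/8)·(-1−6) + (-1)·(6−(25/8))) = ½·(-33 + 455/8 − 23/8) = 21/2, so the B-coordinate is -1/4.
[ABP] = ½·((-8)·(7−(25/8)) + 3·(25/8−6) + (-65/8)·(6−7)) = ½·(-31 − 69/8 + 65/8) = -63/4, so the C-coordinate is 3/8.
Check: 7/8 − 1/4 + 3/8 = 1.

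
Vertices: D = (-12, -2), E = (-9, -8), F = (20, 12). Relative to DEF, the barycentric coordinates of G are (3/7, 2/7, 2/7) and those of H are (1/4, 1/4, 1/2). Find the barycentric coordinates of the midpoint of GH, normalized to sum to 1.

(19/56, 15/56, 11/28)

Since both coordinate triples sum to 1, the midpoint's barycentrics are the componentwise average.
(3/7+1/4)/2 = 19/56; similarly 15/56 and 11/28.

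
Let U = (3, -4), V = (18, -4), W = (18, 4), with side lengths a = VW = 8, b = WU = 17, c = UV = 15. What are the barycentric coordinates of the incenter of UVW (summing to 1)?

(1/5, 17/40, 3/8)

The incenter has barycentric coordinates proportional to the opposite side lengths: (8 : 17 : 15).
Normalizing by 8+17+15 = 40 gives (1/5, 17/40, 3/8).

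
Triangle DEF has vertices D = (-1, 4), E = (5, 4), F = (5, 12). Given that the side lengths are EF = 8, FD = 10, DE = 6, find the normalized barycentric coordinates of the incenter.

(1/3, 5/12, 1/4)

The incenter has barycentric coordinates proportional to the opposite side lengths: (8 : 10 : 6).
Normalizing by 8+10+6 = 24 gives (1/3, 5/12, 1/4).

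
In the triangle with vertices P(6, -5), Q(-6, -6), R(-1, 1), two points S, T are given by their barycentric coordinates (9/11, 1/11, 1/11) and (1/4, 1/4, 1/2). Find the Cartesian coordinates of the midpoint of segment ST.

Barycentric coordinates of the midpoint are the average: (47/88, 15/88, 13/44).
Converting: (47/88)·P + (15/88)·Q + (13/44)·R = (83/44, -299/88).

(83/44, -299/88)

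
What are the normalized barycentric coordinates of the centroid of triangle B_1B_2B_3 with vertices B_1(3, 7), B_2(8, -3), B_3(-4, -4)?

The centroid is the average of the vertices, so each weight is 1/3.

(1/3, 1/3, 1/3)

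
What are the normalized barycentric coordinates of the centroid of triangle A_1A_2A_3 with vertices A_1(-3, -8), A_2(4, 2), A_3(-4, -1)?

The centroid is the average of the vertices, so each weight is 1/3.

(1/3, 1/3, 1/3)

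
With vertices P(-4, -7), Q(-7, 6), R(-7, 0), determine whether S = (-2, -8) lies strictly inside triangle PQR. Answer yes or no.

Barycentric coordinates of S: (5/3, 11/18, -23/18).
The three coordinates are positive, positive, negative; a point is interior exactly when all three are positive.

no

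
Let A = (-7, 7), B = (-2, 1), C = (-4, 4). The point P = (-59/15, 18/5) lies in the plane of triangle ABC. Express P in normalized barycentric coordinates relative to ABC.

(1/5, 1/3, 7/15)

Signed area of the reference triangle: [ABC] = ½·((-7)·(1−4) + (-2)·(4−7) + (-4)·(7−1)) = ½·(21 + 6 − 24) = 3/2.
[PBC] = ½·((-59/15)·(1−4) + (-2)·(4−(18/5)) + (-4)·(18/5−1)) = ½·(59/5 − 4/5 − 52/5) = 3/10, so the A-coordinate is (3/10)/(3/2) = 1/5.
[APC] = ½·((-7)·(18/5−4) + (-59/15)·(4−7) + (-4)·(7−(18/5))) = ½·(14/5 + 59/5 − 68/5) = 1/2, so the B-coordinate is 1/3.
[ABP] = ½·((-7)·(1−(18/5)) + (-2)·(18/5−7) + (-59/15)·(7−1)) = ½·(91/5 + 34/5 − 118/5) = 7/10, so the C-coordinate is 7/15.
Check: 1/5 + 1/3 + 7/15 = 1.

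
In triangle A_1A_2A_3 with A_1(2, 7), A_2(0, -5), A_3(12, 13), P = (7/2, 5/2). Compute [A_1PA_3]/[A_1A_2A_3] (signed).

1/2

[A_1A_2A_3] = ½·(2·(-5−13) + 0·(13−7) + 12·(7−(-5))) = ½·(-36 + 0 + 144) = 54.
[A_1PA_3] = ½·(2·(5/2−13) + (7/2)·(13−7) + 12·(7−(5/2))) = ½·(-21 + 21 + 54) = 27, so the ratio is 27/54 = 1/2.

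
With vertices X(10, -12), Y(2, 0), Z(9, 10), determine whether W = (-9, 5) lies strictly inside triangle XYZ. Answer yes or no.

Barycentric coordinates of W: (-145/164, 401/164, -23/41).
The three coordinates are negative, positive, negative; a point is interior exactly when all three are positive.

no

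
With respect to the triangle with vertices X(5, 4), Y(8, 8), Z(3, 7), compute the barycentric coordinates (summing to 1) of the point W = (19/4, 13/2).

Signed area of the reference triangle: [XYZ] = ½·(5·(8−7) + 8·(7−4) + 3·(4−8)) = ½·(5 + 24 − 12) = 17/2.
[WYZ] = ½·((19/4)·(8−7) + 8·(7−(13/2)) + 3·(13/2−8)) = ½·(19/4 + 4 − 9/2) = 17/8, so the X-coordinate is (17/8)/(17/2) = 1/4.
[XWZ] = ½·(5·(13/2−7) + (19/4)·(7−4) + 3·(4−(13/2))) = ½·(-5/2 + 57/4 − 15/2) = 17/8, so the Y-coordinate is 1/4.
[XYW] = ½·(5·(8−(13/2)) + 8·(13/2−4) + (19/4)·(4−8)) = ½·(15/2 + 20 − 19) = 17/4, so the Z-coordinate is 1/2.
Check: 1/4 + 1/4 + 1/2 = 1.

(1/4, 1/4, 1/2)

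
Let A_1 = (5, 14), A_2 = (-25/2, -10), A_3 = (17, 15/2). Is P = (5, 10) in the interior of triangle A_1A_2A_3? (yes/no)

Barycentric coordinates of P: (1135/1607, 192/1607, 280/1607).
The three coordinates are positive, positive, positive; a point is interior exactly when all three are positive.

yes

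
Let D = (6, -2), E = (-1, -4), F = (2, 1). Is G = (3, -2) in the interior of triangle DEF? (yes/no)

yes

Barycentric coordinates of G: (14/29, 9/29, 6/29).
The three coordinates are positive, positive, positive; a point is interior exactly when all three are positive.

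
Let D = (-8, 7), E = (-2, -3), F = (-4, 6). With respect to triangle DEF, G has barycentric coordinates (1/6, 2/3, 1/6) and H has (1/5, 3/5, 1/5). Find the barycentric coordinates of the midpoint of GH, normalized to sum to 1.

Since both coordinate triples sum to 1, the midpoint's barycentrics are the componentwise average.
(1/6+1/5)/2 = 11/60; similarly 19/30 and 11/60.

(11/60, 19/30, 11/60)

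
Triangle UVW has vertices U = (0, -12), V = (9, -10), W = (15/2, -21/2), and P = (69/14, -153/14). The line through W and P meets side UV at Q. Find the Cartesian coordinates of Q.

(9/2, -11)

Barycentric coordinates of P with respect to UVW: (3/7, 3/7, 1/7).
On side UV the W-coordinate is zero; dropping P's W-weight 1/7 and renormalizing the remaining 3/7 : 3/7 gives weights 1/2, 1/2 on U, V.
Q = (1/2)·(0, -12) + (1/2)·(9, -10) = (9/2, -11).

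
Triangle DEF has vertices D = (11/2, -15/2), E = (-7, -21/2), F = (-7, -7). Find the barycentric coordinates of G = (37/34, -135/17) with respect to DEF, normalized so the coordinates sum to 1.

(11/17, 3/17, 3/17)

Signed area of the reference triangle: [DEF] = ½·((11/2)·(-21/2−(-7)) + (-7)·(-7−(-15/2)) + (-7)·(-15/2−(-21/2))) = ½·(-77/4 − 7/2 − 21) = -175/8.
[GEF] = ½·((37/34)·(-21/2−(-7)) + (-7)·(-7−(-135/17)) + (-7)·(-135/17−(-21/2))) = ½·(-259/68 − 112/17 − 609/34) = -1925/136, so the D-coordinate is (-1925/136)/(-175/8) = 11/17.
[DGF] = ½·((11/2)·(-135/17−(-7)) + (37/34)·(-7−(-15/2)) + (-7)·(-15/2−(-135/17))) = ½·(-88/17 + 37/68 − 105/34) = -525/136, so the E-coordinate is 3/17.
[DEG] = ½·((11/2)·(-21/2−(-135/17)) + (-7)·(-135/17−(-15/2)) + (37/34)·(-15/2−(-21/2))) = ½·(-957/68 + 105/34 + 111/34) = -525/136, so the F-coordinate is 3/17.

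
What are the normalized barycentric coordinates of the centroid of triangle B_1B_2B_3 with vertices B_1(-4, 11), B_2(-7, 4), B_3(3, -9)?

The centroid is the average of the vertices, so each weight is 1/3.

(1/3, 1/3, 1/3)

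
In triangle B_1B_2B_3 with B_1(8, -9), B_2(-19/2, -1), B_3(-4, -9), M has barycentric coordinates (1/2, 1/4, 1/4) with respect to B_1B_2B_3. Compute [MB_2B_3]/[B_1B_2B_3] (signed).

The signed ratio [MB_2B_3]/[B_1B_2B_3] equals the barycentric coordinate of M at vertex B_1, which is 1/2.

1/2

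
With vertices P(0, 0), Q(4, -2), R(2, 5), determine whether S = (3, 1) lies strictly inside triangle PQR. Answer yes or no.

yes

Barycentric coordinates of S: (1/24, 13/24, 5/12).
The three coordinates are positive, positive, positive; a point is interior exactly when all three are positive.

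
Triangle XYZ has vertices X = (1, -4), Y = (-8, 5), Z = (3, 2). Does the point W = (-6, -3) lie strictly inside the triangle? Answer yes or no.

no

Barycentric coordinates of W: (41/36, 11/18, -3/4).
The three coordinates are positive, positive, negative; a point is interior exactly when all three are positive.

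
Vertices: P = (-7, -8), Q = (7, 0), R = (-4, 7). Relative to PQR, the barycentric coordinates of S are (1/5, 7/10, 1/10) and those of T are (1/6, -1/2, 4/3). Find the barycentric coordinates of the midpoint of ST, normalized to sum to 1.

(11/60, 1/10, 43/60)

Since both coordinate triples sum to 1, the midpoint's barycentrics are the componentwise average.
(1/5+1/6)/2 = 11/60; similarly 1/10 and 43/60.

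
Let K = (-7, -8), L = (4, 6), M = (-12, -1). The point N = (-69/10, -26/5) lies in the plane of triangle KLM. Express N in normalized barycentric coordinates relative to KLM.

(7/10, 1/10, 1/5)

Signed area of the reference triangle: [KLM] = ½·((-7)·(6−(-1)) + 4·(-1−(-8)) + (-12)·(-8−6)) = ½·(-49 + 28 + 168) = 147/2.
[NLM] = ½·((-69/10)·(6−(-1)) + 4·(-1−(-26/5)) + (-12)·(-26/5−6)) = ½·(-483/10 + 84/5 + 672/5) = 1029/20, so the K-coordinate is (1029/20)/(147/2) = 7/10.
[KNM] = ½·((-7)·(-26/5−(-1)) + (-69/10)·(-1−(-8)) + (-12)·(-8−(-26/5))) = ½·(147/5 − 483/10 + 168/5) = 147/20, so the L-coordinate is 1/10.
[KLN] = ½·((-7)·(6−(-26/5)) + 4·(-26/5−(-8)) + (-69/10)·(-8−6)) = ½·(-392/5 + 56/5 + 483/5) = 147/10, so the M-coordinate is 1/5.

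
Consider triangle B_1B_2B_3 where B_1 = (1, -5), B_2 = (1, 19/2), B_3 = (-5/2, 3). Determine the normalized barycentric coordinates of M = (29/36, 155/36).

Signed area of the reference triangle: [B_1B_2B_3] = ½·(1·(19/2−3) + 1·(3−(-5)) + (-5/2)·(-5−(19/2))) = ½·(13/2 + 8 + 145/4) = 203/8.
[MB_2B_3] = ½·((29/36)·(19/2−3) + 1·(3−(155/36)) + (-5/2)·(155/36−(19/2))) = ½·(377/72 − 47/36 + 935/72) = 203/24, so the B_1-coordinate is (203/24)/(203/8) = 1/3.
[B_1MB_3] = ½·(1·(155/36−3) + (29/36)·(3−(-5)) + (-5/2)·(-5−(155/36))) = ½·(47/36 + 58/9 + 1675/72) = 2233/144, so the B_2-coordinate is 11/18.
[B_1B_2M] = ½·(1·(19/2−(155/36)) + 1·(155/36−(-5)) + (29/36)·(-5−(19/2))) = ½·(187/36 + 335/36 − 841/72) = 203/144, so the B_3-coordinate is 1/18.

(1/3, 11/18, 1/18)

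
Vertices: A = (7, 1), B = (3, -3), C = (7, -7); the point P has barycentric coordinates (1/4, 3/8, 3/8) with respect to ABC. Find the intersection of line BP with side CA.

Line BP meets CA where the B-coordinate vanishes; zeroing P's B-weight and renormalizing leaves C, A-weights 3/8 : 1/4 → (3/5, 2/5).
So Q = (3/5)·C + (2/5)·A = (7, -19/5).

(7, -19/5)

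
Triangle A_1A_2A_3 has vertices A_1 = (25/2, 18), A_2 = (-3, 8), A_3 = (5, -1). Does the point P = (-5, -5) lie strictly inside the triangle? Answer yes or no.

no

Barycentric coordinates of P: (-244/439, 320/439, 363/439).
The three coordinates are negative, positive, positive; a point is interior exactly when all three are positive.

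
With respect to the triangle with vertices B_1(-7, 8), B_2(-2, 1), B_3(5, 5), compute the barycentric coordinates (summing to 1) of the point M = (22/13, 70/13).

Signed area of the reference triangle: [B_1B_2B_3] = ½·((-7)·(1−5) + (-2)·(5−8) + 5·(8−1)) = ½·(28 + 6 + 35) = 69/2.
[MB_2B_3] = ½·((22/13)·(1−5) + (-2)·(5−(70/13)) + 5·(70/13−1)) = ½·(-88/13 + 10/13 + 285/13) = 207/26, so the B_1-coordinate is (207/26)/(69/2) = 3/13.
[B_1MB_3] = ½·((-7)·(70/13−5) + (22/13)·(5−8) + 5·(8−(70/13))) = ½·(-35/13 − 66/13 + 170/13) = 69/26, so the B_2-coordinate is 1/13.
[B_1B_2M] = ½·((-7)·(1−(70/13)) + (-2)·(70/13−8) + (22/13)·(8−1)) = ½·(399/13 + 68/13 + 154/13) = 621/26, so the B_3-coordinate is 9/13.
Check: 3/13 + 1/13 + 9/13 = 1.

(3/13, 1/13, 9/13)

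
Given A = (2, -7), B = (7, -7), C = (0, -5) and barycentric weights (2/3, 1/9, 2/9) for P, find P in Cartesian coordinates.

(19/9, -59/9)

P = (2/3)·A + (1/9)·B + (2/9)·C.
x-coordinate: (2/3)·2 + (1/9)·7 + (2/9)·0 = 19/9.
y-coordinate: (2/3)·(-7) + (1/9)·(-7) + (2/9)·(-5) = -59/9.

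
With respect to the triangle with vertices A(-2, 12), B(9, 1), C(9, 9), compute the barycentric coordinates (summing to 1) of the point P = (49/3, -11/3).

(-2/3, 4/3, 1/3)

Signed area of the reference triangle: [ABC] = ½·((-2)·(1−9) + 9·(9−12) + 9·(12−1)) = ½·(16 − 27 + 99) = 44.
[PBC] = ½·((49/3)·(1−9) + 9·(9−(-11/3)) + 9·(-11/3−1)) = ½·(-392/3 + 114 − 42) = -88/3, so the A-coordinate is (-88/3)/44 = -2/3.
[APC] = ½·((-2)·(-11/3−9) + (49/3)·(9−12) + 9·(12−(-11/3))) = ½·(76/3 − 49 + 141) = 176/3, so the B-coordinate is 4/3.
[ABP] = ½·((-2)·(1−(-11/3)) + 9·(-11/3−12) + (49/3)·(12−1)) = ½·(-28/3 − 141 + 539/3) = 44/3, so the C-coordinate is 1/3.
Check: -2/3 + 4/3 + 1/3 = 1.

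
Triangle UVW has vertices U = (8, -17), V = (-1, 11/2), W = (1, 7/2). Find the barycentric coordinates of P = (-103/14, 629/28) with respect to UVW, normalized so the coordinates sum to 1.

Signed area of the reference triangle: [UVW] = ½·(8·(11/2−(7/2)) + (-1)·(7/2−(-17)) + 1·(-17−(11/2))) = ½·(16 − 41/2 − 45/2) = -27/2.
[PVW] = ½·((-103/14)·(11/2−(7/2)) + (-1)·(7/2−(629/28)) + 1·(629/28−(11/2))) = ½·(-103/7 + 531/28 + 475/28) = 297/28, so the U-coordinate is (297/28)/(-27/2) = -11/14.
[UPW] = ½·(8·(629/28−(7/2)) + (-103/14)·(7/2−(-17)) + 1·(-17−(629/28))) = ½·(1062/7 − 4223/28 − 1105/28) = -135/7, so the V-coordinate is 10/7.
[UVP] = ½·(8·(11/2−(629/28)) + (-1)·(629/28−(-17)) + (-103/14)·(-17−(11/2))) = ½·(-950/7 − 1105/28 + 4635/28) = -135/28, so the W-coordinate is 5/14.

(-11/14, 10/7, 5/14)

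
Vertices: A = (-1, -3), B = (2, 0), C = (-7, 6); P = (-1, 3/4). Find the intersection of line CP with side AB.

Barycentric coordinates of P with respect to ABC: (1/4, 1/2, 1/4).
On side AB the C-coordinate is zero; dropping P's C-weight 1/4 and renormalizing the remaining 1/4 : 1/2 gives weights 1/3, 2/3 on A, B.
Q = (1/3)·(-1, -3) + (2/3)·(2, 0) = (1, -1).

(1, -1)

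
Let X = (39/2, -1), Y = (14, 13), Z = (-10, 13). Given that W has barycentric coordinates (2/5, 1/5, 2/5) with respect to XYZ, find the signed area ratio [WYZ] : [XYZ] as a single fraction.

2/5

The signed ratio [WYZ]/[XYZ] equals the barycentric coordinate of W at vertex X, which is 2/5.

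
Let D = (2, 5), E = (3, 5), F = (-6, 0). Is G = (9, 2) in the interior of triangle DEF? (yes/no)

no

Barycentric coordinates of G: (-57/5, 59/5, 3/5).
The three coordinates are negative, positive, positive; a point is interior exactly when all three are positive.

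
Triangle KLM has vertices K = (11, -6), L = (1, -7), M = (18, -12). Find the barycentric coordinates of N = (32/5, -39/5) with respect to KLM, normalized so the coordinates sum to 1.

(1/5, 3/5, 1/5)

Signed area of the reference triangle: [KLM] = ½·(11·(-7−(-12)) + 1·(-12−(-6)) + 18·(-6−(-7))) = ½·(55 − 6 + 18) = 67/2.
[NLM] = ½·((32/5)·(-7−(-12)) + 1·(-12−(-39/5)) + 18·(-39/5−(-7))) = ½·(32 − 21/5 − 72/5) = 67/10, so the K-coordinate is (67/10)/(67/2) = 1/5.
[KNM] = ½·(11·(-39/5−(-12)) + (32/5)·(-12−(-6)) + 18·(-6−(-39/5))) = ½·(231/5 − 192/5 + 162/5) = 201/10, so the L-coordinate is 3/5.
[KLN] = ½·(11·(-7−(-39/5)) + 1·(-39/5−(-6)) + (32/5)·(-6−(-7))) = ½·(44/5 − 9/5 + 32/5) = 67/10, so the M-coordinate is 1/5.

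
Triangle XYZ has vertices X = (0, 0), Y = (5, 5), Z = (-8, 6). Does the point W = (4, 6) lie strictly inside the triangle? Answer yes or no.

Barycentric coordinates of W: (-6/35, 36/35, 1/7).
The three coordinates are negative, positive, positive; a point is interior exactly when all three are positive.

no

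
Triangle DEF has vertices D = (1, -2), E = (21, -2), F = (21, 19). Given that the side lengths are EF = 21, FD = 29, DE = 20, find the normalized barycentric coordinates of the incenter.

The incenter has barycentric coordinates proportional to the opposite side lengths: (21 : 29 : 20).
Normalizing by 21+29+20 = 70 gives (3/10, 29/70, 2/7).

(3/10, 29/70, 2/7)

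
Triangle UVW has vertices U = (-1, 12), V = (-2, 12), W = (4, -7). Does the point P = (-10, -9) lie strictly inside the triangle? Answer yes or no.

Barycentric coordinates of P: (-278/19, 276/19, 21/19).
The three coordinates are negative, positive, positive; a point is interior exactly when all three are positive.

no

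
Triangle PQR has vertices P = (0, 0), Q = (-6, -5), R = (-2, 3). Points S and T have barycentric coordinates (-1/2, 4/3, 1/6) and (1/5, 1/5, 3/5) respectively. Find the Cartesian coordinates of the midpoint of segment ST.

(-161/30, -161/60)

Barycentric coordinates of the midpoint are the average: (-3/20, 23/30, 23/60).
Converting: (-3/20)·P + (23/30)·Q + (23/60)·R = (-161/30, -161/60).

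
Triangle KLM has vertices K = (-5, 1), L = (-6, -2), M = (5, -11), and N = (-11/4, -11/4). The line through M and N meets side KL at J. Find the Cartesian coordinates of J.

(-16/3, 0)

Barycentric coordinates of N with respect to KLM: (1/2, 1/4, 1/4).
On side KL the M-coordinate is zero; dropping N's M-weight 1/4 and renormalizing the remaining 1/2 : 1/4 gives weights 2/3, 1/3 on K, L.
J = (2/3)·(-5, 1) + (1/3)·(-6, -2) = (-16/3, 0).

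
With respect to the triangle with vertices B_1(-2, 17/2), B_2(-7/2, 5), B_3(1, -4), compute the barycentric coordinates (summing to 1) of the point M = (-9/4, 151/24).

(7/12, 1/3, 1/12)

Signed area of the reference triangle: [B_1B_2B_3] = ½·((-2)·(5−(-4)) + (-7/2)·(-4−(17/2)) + 1·(17/2−5)) = ½·(-18 + 175/4 + 7/2) = 117/8.
[MB_2B_3] = ½·((-9/4)·(5−(-4)) + (-7/2)·(-4−(151/24)) + 1·(151/24−5)) = ½·(-81/4 + 1729/48 + 31/24) = 273/32, so the B_1-coordinate is (273/32)/(117/8) = 7/12.
[B_1MB_3] = ½·((-2)·(151/24−(-4)) + (-9/4)·(-4−(17/2)) + 1·(17/2−(151/24))) = ½·(-247/12 + 225/8 + 53/24) = 39/8, so the B_2-coordinate is 1/3.
[B_1B_2M] = ½·((-2)·(5−(151/24)) + (-7/2)·(151/24−(17/2)) + (-9/4)·(17/2−5)) = ½·(31/12 + 371/48 − 63/8) = 39/32, so the B_3-coordinate is 1/12.
Check: 7/12 + 1/3 + 1/12 = 1.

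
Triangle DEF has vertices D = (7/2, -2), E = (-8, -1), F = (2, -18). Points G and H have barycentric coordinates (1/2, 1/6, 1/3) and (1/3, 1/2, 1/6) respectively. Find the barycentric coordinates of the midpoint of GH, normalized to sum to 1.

Since both coordinate triples sum to 1, the midpoint's barycentrics are the componentwise average.
(1/2+1/3)/2 = 5/12; similarly 1/3 and 1/4.

(5/12, 1/3, 1/4)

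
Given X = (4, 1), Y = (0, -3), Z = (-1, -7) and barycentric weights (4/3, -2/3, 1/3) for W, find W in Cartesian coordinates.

W = (4/3)·X + (-2/3)·Y + (1/3)·Z.
x-coordinate: (4/3)·4 + (-2/3)·0 + (1/3)·(-1) = 5.
y-coordinate: (4/3)·1 + (-2/3)·(-3) + (1/3)·(-7) = 1.

(5, 1)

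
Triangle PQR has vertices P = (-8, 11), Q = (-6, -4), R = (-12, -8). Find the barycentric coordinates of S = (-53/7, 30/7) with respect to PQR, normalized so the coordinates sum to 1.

Signed area of the reference triangle: [PQR] = ½·((-8)·(-4−(-8)) + (-6)·(-8−11) + (-12)·(11−(-4))) = ½·(-32 + 114 − 180) = -49.
[SQR] = ½·((-53/7)·(-4−(-8)) + (-6)·(-8−(30/7)) + (-12)·(30/7−(-4))) = ½·(-212/7 + 516/7 − 696/7) = -28, so the P-coordinate is (-28)/(-49) = 4/7.
[PSR] = ½·((-8)·(30/7−(-8)) + (-53/7)·(-8−11) + (-12)·(11−(30/7))) = ½·(-688/7 + 1007/7 − 564/7) = -35/2, so the Q-coordinate is 5/14.
[PQS] = ½·((-8)·(-4−(30/7)) + (-6)·(30/7−11) + (-53/7)·(11−(-4))) = ½·(464/7 + 282/7 − 795/7) = -7/2, so the R-coordinate is 1/14.

(4/7, 5/14, 1/14)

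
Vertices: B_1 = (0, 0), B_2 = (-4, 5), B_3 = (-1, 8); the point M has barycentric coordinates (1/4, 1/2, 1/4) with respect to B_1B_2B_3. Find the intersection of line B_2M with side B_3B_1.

Line B_2M meets B_3B_1 where the B_2-coordinate vanishes; zeroing M's B_2-weight and renormalizing leaves B_3, B_1-weights 1/4 : 1/4 → (1/2, 1/2).
So N = (1/2)·B_3 + (1/2)·B_1 = (-1/2, 4).

(-1/2, 4)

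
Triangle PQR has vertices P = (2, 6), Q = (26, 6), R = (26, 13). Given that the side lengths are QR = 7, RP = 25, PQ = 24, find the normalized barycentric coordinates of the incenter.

(1/8, 25/56, 3/7)

The incenter has barycentric coordinates proportional to the opposite side lengths: (7 : 25 : 24).
Normalizing by 7+25+24 = 56 gives (1/8, 25/56, 3/7).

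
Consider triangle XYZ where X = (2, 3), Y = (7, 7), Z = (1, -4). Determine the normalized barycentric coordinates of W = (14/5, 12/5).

(3/5, 1/5, 1/5)

Signed area of the reference triangle: [XYZ] = ½·(2·(7−(-4)) + 7·(-4−3) + 1·(3−7)) = ½·(22 − 49 − 4) = -31/2.
[WYZ] = ½·((14/5)·(7−(-4)) + 7·(-4−(12/5)) + 1·(12/5−7)) = ½·(154/5 − 224/5 − 23/5) = -93/10, so the X-coordinate is (-93/10)/(-31/2) = 3/5.
[XWZ] = ½·(2·(12/5−(-4)) + (14/5)·(-4−3) + 1·(3−(12/5))) = ½·(64/5 − 98/5 + 3/5) = -31/10, so the Y-coordinate is 1/5.
[XYW] = ½·(2·(7−(12/5)) + 7·(12/5−3) + (14/5)·(3−7)) = ½·(46/5 − 21/5 − 56/5) = -31/10, so the Z-coordinate is 1/5.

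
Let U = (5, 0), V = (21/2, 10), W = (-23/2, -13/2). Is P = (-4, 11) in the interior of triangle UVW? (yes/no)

Barycentric coordinates of P: (-95/47, 960/517, 602/517).
The three coordinates are negative, positive, positive; a point is interior exactly when all three are positive.

no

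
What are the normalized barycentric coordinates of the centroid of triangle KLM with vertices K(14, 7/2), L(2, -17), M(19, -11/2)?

The centroid is the average of the vertices, so each weight is 1/3.

(1/3, 1/3, 1/3)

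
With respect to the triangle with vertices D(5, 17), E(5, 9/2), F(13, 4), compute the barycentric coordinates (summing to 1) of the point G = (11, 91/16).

(1/8, 1/8, 3/4)

Signed area of the reference triangle: [DEF] = ½·(5·(9/2−4) + 5·(4−17) + 13·(17−(9/2))) = ½·(5/2 − 65 + 325/2) = 50.
[GEF] = ½·(11·(9/2−4) + 5·(4−(91/16)) + 13·(91/16−(9/2))) = ½·(11/2 − 135/16 + 247/16) = 25/4, so the D-coordinate is (25/4)/50 = 1/8.
[DGF] = ½·(5·(91/16−4) + 11·(4−17) + 13·(17−(91/16))) = ½·(135/16 − 143 + 2353/16) = 25/4, so the E-coordinate is 1/8.
[DEG] = ½·(5·(9/2−(91/16)) + 5·(91/16−17) + 11·(17−(9/2))) = ½·(-95/16 − 905/16 + 275/2) = 75/2, so the F-coordinate is 3/4.
Check: 1/8 + 1/8 + 3/4 = 1.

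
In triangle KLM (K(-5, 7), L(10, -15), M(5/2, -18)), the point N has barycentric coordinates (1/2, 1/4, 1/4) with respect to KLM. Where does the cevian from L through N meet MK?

Line LN meets MK where the L-coordinate vanishes; zeroing N's L-weight and renormalizing leaves M, K-weights 1/4 : 1/2 → (1/3, 2/3).
So J = (1/3)·M + (2/3)·K = (-5/2, -4/3).

(-5/2, -4/3)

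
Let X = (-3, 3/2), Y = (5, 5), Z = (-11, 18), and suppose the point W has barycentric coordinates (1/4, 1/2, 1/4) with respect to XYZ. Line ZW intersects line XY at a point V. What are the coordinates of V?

Line ZW meets XY where the Z-coordinate vanishes; zeroing W's Z-weight and renormalizing leaves X, Y-weights 1/4 : 1/2 → (1/3, 2/3).
So V = (1/3)·X + (2/3)·Y = (7/3, 23/6).

(7/3, 23/6)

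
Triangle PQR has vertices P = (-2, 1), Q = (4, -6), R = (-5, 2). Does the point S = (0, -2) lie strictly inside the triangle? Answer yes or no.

yes

Barycentric coordinates of S: (4/15, 7/15, 4/15).
The three coordinates are positive, positive, positive; a point is interior exactly when all three are positive.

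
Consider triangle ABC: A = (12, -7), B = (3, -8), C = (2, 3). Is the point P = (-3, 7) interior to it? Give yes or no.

Barycentric coordinates of P: (-51/100, 1/10, 141/100).
The three coordinates are negative, positive, positive; a point is interior exactly when all three are positive.

no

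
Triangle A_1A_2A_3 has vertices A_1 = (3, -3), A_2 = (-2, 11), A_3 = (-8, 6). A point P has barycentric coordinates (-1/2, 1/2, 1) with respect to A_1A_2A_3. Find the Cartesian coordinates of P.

P = (-1/2)·A_1 + (1/2)·A_2 + 1·A_3.
x-coordinate: (-1/2)·3 + (1/2)·(-2) + 1·(-8) = -21/2.
y-coordinate: (-1/2)·(-3) + (1/2)·11 + 1·6 = 13.

(-21/2, 13)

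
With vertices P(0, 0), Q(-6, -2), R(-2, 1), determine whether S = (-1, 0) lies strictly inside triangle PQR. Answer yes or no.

yes

Barycentric coordinates of S: (7/10, 1/10, 1/5).
The three coordinates are positive, positive, positive; a point is interior exactly when all three are positive.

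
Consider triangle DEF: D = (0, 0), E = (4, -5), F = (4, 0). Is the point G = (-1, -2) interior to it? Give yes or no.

Barycentric coordinates of G: (5/4, 2/5, -13/20).
The three coordinates are positive, positive, negative; a point is interior exactly when all three are positive.

no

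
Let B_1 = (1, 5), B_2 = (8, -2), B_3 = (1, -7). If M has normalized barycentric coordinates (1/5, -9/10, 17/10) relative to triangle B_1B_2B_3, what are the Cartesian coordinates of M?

(-53/10, -91/10)

M = (1/5)·B_1 + (-9/10)·B_2 + (17/10)·B_3.
x-coordinate: (1/5)·1 + (-9/10)·8 + (17/10)·1 = -53/10.
y-coordinate: (1/5)·5 + (-9/10)·(-2) + (17/10)·(-7) = -91/10.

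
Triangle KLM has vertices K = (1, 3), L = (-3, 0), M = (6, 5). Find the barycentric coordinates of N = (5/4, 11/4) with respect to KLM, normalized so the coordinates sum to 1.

Signed area of the reference triangle: [KLM] = ½·(1·(0−5) + (-3)·(5−3) + 6·(3−0)) = ½·(-5 − 6 + 18) = 7/2.
[NLM] = ½·((5/4)·(0−5) + (-3)·(5−(11/4)) + 6·(11/4−0)) = ½·(-25/4 − 27/4 + 33/2) = 7/4, so the K-coordinate is (7/4)/(7/2) = 1/2.
[KNM] = ½·(1·(11/4−5) + (5/4)·(5−3) + 6·(3−(11/4))) = ½·(-9/4 + 5/2 + 3/2) = 7/8, so the L-coordinate is 1/4.
[KLN] = ½·(1·(0−(11/4)) + (-3)·(11/4−3) + (5/4)·(3−0)) = ½·(-11/4 + 3/4 + 15/4) = 7/8, so the M-coordinate is 1/4.
Check: 1/2 + 1/4 + 1/4 = 1.

(1/2, 1/4, 1/4)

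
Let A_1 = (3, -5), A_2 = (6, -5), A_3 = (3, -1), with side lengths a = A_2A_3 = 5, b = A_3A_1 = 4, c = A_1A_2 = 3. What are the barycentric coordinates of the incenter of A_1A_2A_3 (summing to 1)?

The incenter has barycentric coordinates proportional to the opposite side lengths: (5 : 4 : 3).
Normalizing by 5+4+3 = 12 gives (5/12, 1/3, 1/4).

(5/12, 1/3, 1/4)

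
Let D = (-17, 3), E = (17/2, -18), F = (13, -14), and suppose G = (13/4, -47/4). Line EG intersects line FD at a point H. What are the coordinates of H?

(-2, -11/2)

Barycentric coordinates of G with respect to DEF: (1/4, 1/2, 1/4).
On side FD the E-coordinate is zero; dropping G's E-weight 1/2 and renormalizing the remaining 1/4 : 1/4 gives weights 1/2, 1/2 on F, D.
H = (1/2)·(13, -14) + (1/2)·(-17, 3) = (-2, -11/2).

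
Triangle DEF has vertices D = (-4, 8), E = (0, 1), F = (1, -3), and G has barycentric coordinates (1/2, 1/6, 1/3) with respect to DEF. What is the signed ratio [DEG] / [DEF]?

The signed ratio [DEG]/[DEF] equals the barycentric coordinate of G at vertex F, which is 1/3.

1/3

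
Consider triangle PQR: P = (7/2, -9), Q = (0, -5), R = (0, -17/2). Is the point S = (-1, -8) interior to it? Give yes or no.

Barycentric coordinates of S: (-2/7, 5/49, 58/49).
The three coordinates are negative, positive, positive; a point is interior exactly when all three are positive.

no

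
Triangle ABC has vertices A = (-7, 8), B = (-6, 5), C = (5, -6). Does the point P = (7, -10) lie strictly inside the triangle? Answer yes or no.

no

Barycentric coordinates of P: (-1, 10/11, 12/11).
The three coordinates are negative, positive, positive; a point is interior exactly when all three are positive.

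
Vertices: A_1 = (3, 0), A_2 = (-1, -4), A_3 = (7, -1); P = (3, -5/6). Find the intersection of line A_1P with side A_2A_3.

Barycentric coordinates of P with respect to A_1A_2A_3: (2/3, 1/6, 1/6).
On side A_2A_3 the A_1-coordinate is zero; dropping P's A_1-weight 2/3 and renormalizing the remaining 1/6 : 1/6 gives weights 1/2, 1/2 on A_2, A_3.
Q = (1/2)·(-1, -4) + (1/2)·(7, -1) = (3, -5/2).

(3, -5/2)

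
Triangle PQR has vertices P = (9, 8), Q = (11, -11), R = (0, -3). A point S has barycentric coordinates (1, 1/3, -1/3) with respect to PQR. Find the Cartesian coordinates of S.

(38/3, 16/3)

S = 1·P + (1/3)·Q + (-1/3)·R.
x-coordinate: 1·9 + (1/3)·11 + (-1/3)·0 = 38/3.
y-coordinate: 1·8 + (1/3)·(-11) + (-1/3)·(-3) = 16/3.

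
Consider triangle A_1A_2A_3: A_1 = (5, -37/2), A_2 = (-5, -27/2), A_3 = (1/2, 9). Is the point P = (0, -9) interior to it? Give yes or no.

Barycentric coordinates of P: (351/1010, 379/1010, 28/101).
The three coordinates are positive, positive, positive; a point is interior exactly when all three are positive.

yes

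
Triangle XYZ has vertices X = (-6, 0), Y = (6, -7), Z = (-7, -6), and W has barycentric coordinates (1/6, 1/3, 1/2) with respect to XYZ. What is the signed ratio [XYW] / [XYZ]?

The signed ratio [XYW]/[XYZ] equals the barycentric coordinate of W at vertex Z, which is 1/2.

1/2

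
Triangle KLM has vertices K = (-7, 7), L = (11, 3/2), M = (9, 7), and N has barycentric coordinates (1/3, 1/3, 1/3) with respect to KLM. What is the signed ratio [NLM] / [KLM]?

1/3

The signed ratio [NLM]/[KLM] equals the barycentric coordinate of N at vertex K, which is 1/3.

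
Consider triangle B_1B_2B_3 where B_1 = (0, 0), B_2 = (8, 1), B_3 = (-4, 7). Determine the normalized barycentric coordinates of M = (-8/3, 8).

Signed area of the reference triangle: [B_1B_2B_3] = ½·(0·(1−7) + 8·(7−0) + (-4)·(0−1)) = ½·(0 + 56 + 4) = 30.
[MB_2B_3] = ½·((-8/3)·(1−7) + 8·(7−8) + (-4)·(8−1)) = ½·(16 − 8 − 28) = -10, so the B_1-coordinate is (-10)/30 = -1/3.
[B_1MB_3] = ½·(0·(8−7) + (-8/3)·(7−0) + (-4)·(0−8)) = ½·(0 − 56/3 + 32) = 20/3, so the B_2-coordinate is 2/9.
[B_1B_2M] = ½·(0·(1−8) + 8·(8−0) + (-8/3)·(0−1)) = ½·(0 + 64 + 8/3) = 100/3, so the B_3-coordinate is 10/9.
Check: -1/3 + 2/9 + 10/9 = 1.

(-1/3, 2/9, 10/9)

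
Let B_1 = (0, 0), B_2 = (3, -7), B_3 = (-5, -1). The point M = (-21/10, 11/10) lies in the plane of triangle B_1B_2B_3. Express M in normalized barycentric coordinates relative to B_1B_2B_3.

Signed area of the reference triangle: [B_1B_2B_3] = ½·(0·(-7−(-1)) + 3·(-1−0) + (-5)·(0−(-7))) = ½·(0 − 3 − 35) = -19.
[MB_2B_3] = ½·((-21/10)·(-7−(-1)) + 3·(-1−(11/10)) + (-5)·(11/10−(-7))) = ½·(63/5 − 63/10 − 81/2) = -171/10, so the B_1-coordinate is (-171/10)/(-19) = 9/10.
[B_1MB_3] = ½·(0·(11/10−(-1)) + (-21/10)·(-1−0) + (-5)·(0−(11/10))) = ½·(0 + 21/10 + 11/2) = 19/5, so the B_2-coordinate is -1/5.
[B_1B_2M] = ½·(0·(-7−(11/10)) + 3·(11/10−0) + (-21/10)·(0−(-7))) = ½·(0 + 33/10 − 147/10) = -57/10, so the B_3-coordinate is 3/10.
Check: 9/10 − 1/5 + 3/10 = 1.

(9/10, -1/5, 3/10)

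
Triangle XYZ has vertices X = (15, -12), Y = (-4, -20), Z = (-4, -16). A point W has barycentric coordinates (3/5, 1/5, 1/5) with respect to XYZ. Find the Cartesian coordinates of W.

W = (3/5)·X + (1/5)·Y + (1/5)·Z.
x-coordinate: (3/5)·15 + (1/5)·(-4) + (1/5)·(-4) = 37/5.
y-coordinate: (3/5)·(-12) + (1/5)·(-20) + (1/5)·(-16) = -72/5.

(37/5, -72/5)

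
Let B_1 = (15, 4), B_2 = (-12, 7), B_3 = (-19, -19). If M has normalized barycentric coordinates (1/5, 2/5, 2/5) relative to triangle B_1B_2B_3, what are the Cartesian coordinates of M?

(-47/5, -4)

M = (1/5)·B_1 + (2/5)·B_2 + (2/5)·B_3.
x-coordinate: (1/5)·15 + (2/5)·(-12) + (2/5)·(-19) = -47/5.
y-coordinate: (1/5)·4 + (2/5)·7 + (2/5)·(-19) = -4.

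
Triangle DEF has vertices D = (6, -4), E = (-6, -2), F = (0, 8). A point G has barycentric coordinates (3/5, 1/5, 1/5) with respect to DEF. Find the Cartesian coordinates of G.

G = (3/5)·D + (1/5)·E + (1/5)·F.
x-coordinate: (3/5)·6 + (1/5)·(-6) + (1/5)·0 = 12/5.
y-coordinate: (3/5)·(-4) + (1/5)·(-2) + (1/5)·8 = -6/5.

(12/5, -6/5)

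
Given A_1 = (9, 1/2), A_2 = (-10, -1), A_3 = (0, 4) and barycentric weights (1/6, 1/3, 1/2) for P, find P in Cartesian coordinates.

(-11/6, 7/4)

P = (1/6)·A_1 + (1/3)·A_2 + (1/2)·A_3.
x-coordinate: (1/6)·9 + (1/3)·(-10) + (1/2)·0 = -11/6.
y-coordinate: (1/6)·(1/2) + (1/3)·(-1) + (1/2)·4 = 7/4.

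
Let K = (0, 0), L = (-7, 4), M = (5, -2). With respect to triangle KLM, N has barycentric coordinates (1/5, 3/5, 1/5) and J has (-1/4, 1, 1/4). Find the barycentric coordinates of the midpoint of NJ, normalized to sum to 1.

(-1/40, 4/5, 9/40)

Since both coordinate triples sum to 1, the midpoint's barycentrics are the componentwise average.
(1/5+-1/4)/2 = -1/40; similarly 4/5 and 9/40.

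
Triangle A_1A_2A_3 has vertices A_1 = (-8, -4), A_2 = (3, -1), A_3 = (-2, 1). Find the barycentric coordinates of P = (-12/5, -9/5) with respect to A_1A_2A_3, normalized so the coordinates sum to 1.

Signed area of the reference triangle: [A_1A_2A_3] = ½·((-8)·(-1−1) + 3·(1−(-4)) + (-2)·(-4−(-1))) = ½·(16 + 15 + 6) = 37/2.
[PA_2A_3] = ½·((-12/5)·(-1−1) + 3·(1−(-9/5)) + (-2)·(-9/5−(-1))) = ½·(24/5 + 42/5 + 8/5) = 37/5, so the A_1-coordinate is (37/5)/(37/2) = 2/5.
[A_1PA_3] = ½·((-8)·(-9/5−1) + (-12/5)·(1−(-4)) + (-2)·(-4−(-9/5))) = ½·(112/5 − 12 + 22/5) = 37/5, so the A_2-coordinate is 2/5.
[A_1A_2P] = ½·((-8)·(-1−(-9/5)) + 3·(-9/5−(-4)) + (-12/5)·(-4−(-1))) = ½·(-32/5 + 33/5 + 36/5) = 37/10, so the A_3-coordinate is 1/5.

(2/5, 2/5, 1/5)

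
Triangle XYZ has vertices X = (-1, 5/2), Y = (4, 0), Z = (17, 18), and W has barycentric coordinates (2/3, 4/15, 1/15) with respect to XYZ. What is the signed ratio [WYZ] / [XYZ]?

The signed ratio [WYZ]/[XYZ] equals the barycentric coordinate of W at vertex X, which is 2/3.

2/3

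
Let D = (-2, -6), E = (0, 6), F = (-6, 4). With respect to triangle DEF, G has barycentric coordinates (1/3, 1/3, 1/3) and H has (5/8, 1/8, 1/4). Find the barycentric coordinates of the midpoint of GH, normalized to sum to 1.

Since both coordinate triples sum to 1, the midpoint's barycentrics are the componentwise average.
(1/3+5/8)/2 = 23/48; similarly 11/48 and 7/24.

(23/48, 11/48, 7/24)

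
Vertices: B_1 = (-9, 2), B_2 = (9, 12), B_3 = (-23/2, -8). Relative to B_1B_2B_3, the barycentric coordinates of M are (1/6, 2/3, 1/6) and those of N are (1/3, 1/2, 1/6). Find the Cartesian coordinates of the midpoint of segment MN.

Barycentric coordinates of the midpoint are the average: (1/4, 7/12, 1/6).
Converting: (1/4)·B_1 + (7/12)·B_2 + (1/6)·B_3 = (13/12, 37/6).

(13/12, 37/6)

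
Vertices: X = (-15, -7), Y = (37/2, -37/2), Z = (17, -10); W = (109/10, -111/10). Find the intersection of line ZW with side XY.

Barycentric coordinates of W with respect to XYZ: (1/5, 1/5, 3/5).
On side XY the Z-coordinate is zero; dropping W's Z-weight 3/5 and renormalizing the remaining 1/5 : 1/5 gives weights 1/2, 1/2 on X, Y.
V = (1/2)·(-15, -7) + (1/2)·(37/2, -37/2) = (7/4, -51/4).

(7/4, -51/4)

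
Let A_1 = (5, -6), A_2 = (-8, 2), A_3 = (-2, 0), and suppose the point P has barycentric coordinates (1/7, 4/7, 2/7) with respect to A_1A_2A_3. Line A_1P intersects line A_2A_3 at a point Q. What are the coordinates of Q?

(-6, 4/3)

Line A_1P meets A_2A_3 where the A_1-coordinate vanishes; zeroing P's A_1-weight and renormalizing leaves A_2, A_3-weights 4/7 : 2/7 → (2/3, 1/3).
So Q = (2/3)·A_2 + (1/3)·A_3 = (-6, 4/3).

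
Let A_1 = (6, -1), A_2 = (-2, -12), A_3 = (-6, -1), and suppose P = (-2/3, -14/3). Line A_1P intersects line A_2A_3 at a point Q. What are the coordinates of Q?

Barycentric coordinates of P with respect to A_1A_2A_3: (1/3, 1/3, 1/3).
On side A_2A_3 the A_1-coordinate is zero; dropping P's A_1-weight 1/3 and renormalizing the remaining 1/3 : 1/3 gives weights 1/2, 1/2 on A_2, A_3.
Q = (1/2)·(-2, -12) + (1/2)·(-6, -1) = (-4, -13/2).

(-4, -13/2)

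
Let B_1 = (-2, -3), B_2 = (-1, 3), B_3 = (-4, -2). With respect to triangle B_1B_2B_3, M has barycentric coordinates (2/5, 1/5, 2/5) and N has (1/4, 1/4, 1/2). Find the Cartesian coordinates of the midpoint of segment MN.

Barycentric coordinates of the midpoint are the average: (13/40, 9/40, 9/20).
Converting: (13/40)·B_1 + (9/40)·B_2 + (9/20)·B_3 = (-107/40, -6/5).

(-107/40, -6/5)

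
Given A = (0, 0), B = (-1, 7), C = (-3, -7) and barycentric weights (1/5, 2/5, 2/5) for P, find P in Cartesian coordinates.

P = (1/5)·A + (2/5)·B + (2/5)·C.
x-coordinate: (1/5)·0 + (2/5)·(-1) + (2/5)·(-3) = -8/5.
y-coordinate: (1/5)·0 + (2/5)·7 + (2/5)·(-7) = 0.

(-8/5, 0)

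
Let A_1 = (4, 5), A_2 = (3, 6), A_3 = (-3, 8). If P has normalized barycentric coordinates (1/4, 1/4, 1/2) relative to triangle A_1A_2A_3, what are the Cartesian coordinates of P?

(1/4, 27/4)

P = (1/4)·A_1 + (1/4)·A_2 + (1/2)·A_3.
x-coordinate: (1/4)·4 + (1/4)·3 + (1/2)·(-3) = 1/4.
y-coordinate: (1/4)·5 + (1/4)·6 + (1/2)·8 = 27/4.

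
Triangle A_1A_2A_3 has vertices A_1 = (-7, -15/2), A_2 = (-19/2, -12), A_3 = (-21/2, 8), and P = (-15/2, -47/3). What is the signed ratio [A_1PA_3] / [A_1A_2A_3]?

2/3

[A_1A_2A_3] = ½·((-7)·(-12−8) + (-19/2)·(8−(-15/2)) + (-21/2)·(-15/2−(-12))) = ½·(140 − 589/4 − 189/4) = -109/4.
[A_1PA_3] = ½·((-7)·(-47/3−8) + (-15/2)·(8−(-15/2)) + (-21/2)·(-15/2−(-47/3))) = ½·(497/3 − 465/4 − 343/4) = -109/6, so the ratio is (-109/6)/(-109/4) = 2/3.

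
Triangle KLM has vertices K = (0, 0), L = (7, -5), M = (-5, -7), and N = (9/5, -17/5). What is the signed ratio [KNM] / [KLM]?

2/5

[KLM] = ½·(0·(-5−(-7)) + 7·(-7−0) + (-5)·(0−(-5))) = ½·(0 − 49 − 25) = -37.
[KNM] = ½·(0·(-17/5−(-7)) + (9/5)·(-7−0) + (-5)·(0−(-17/5))) = ½·(0 − 63/5 − 17) = -74/5, so the ratio is (-74/5)/(-37) = 2/5.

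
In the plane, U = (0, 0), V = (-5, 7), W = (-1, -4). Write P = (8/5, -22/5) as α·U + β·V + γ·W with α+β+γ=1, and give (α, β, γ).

(1, -2/5, 2/5)

Signed area of the reference triangle: [UVW] = ½·(0·(7−(-4)) + (-5)·(-4−0) + (-1)·(0−7)) = ½·(0 + 20 + 7) = 27/2.
[PVW] = ½·((8/5)·(7−(-4)) + (-5)·(-4−(-22/5)) + (-1)·(-22/5−7)) = ½·(88/5 − 2 + 57/5) = 27/2, so the U-coordinate is (27/2)/(27/2) = 1.
[UPW] = ½·(0·(-22/5−(-4)) + (8/5)·(-4−0) + (-1)·(0−(-22/5))) = ½·(0 − 32/5 − 22/5) = -27/5, so the V-coordinate is -2/5.
[UVP] = ½·(0·(7−(-22/5)) + (-5)·(-22/5−0) + (8/5)·(0−7)) = ½·(0 + 22 − 56/5) = 27/5, so the W-coordinate is 2/5.
Check: 1 − 2/5 + 2/5 = 1.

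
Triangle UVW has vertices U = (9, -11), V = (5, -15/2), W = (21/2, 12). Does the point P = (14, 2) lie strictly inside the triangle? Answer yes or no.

no

Barycentric coordinates of P: (493/389, -382/389, 278/389).
The three coordinates are positive, negative, positive; a point is interior exactly when all three are positive.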